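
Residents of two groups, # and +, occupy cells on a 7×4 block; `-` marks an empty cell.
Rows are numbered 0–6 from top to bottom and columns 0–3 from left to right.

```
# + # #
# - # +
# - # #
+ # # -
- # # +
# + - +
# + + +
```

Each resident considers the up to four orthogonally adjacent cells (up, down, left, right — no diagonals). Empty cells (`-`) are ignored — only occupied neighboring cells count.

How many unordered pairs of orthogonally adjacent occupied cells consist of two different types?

11

Scan each occupied cell's neighbors to the right and below so each pair is counted once.
From row 0: 3 unlike of 6 pairs (running 3/6).
From row 1: 2 unlike of 4 pairs (running 5/10).
From row 2: 1 unlike of 3 pairs (running 6/13).
From row 3: 1 unlike of 4 pairs (running 7/17).
From row 4: 2 unlike of 4 pairs (running 9/21).
From row 5: 1 unlike of 4 pairs (running 10/25).
From row 6: 1 unlike of 3 pairs (running 11/28).
Total adjacent occupied pairs: 28; unlike-type pairs: 11.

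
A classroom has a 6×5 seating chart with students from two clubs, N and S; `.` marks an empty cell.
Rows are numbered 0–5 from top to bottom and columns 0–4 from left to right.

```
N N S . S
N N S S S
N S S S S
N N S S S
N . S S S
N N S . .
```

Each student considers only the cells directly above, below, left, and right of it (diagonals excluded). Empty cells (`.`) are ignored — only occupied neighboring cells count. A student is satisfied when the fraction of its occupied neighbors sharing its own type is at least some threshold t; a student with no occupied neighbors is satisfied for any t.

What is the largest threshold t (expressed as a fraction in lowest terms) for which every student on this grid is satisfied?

Row 0: (0,0)N 2/2 · (0,1)N 2/3 · (0,2)S 1/2 · (0,4)S 1/1
Row 1: (1,0)N 3/3 · (1,1)N 2/4 · (1,2)S 3/4 · (1,3)S 3/3 · (1,4)S 3/3
Row 2: (2,0)N 2/3 · (2,1)S 1/4 · (2,2)S 4/4 · (2,3)S 4/4 · (2,4)S 3/3
Row 3: (3,0)N 3/3 · (3,1)N 1/3 · (3,2)S 3/4 · (3,3)S 4/4 · (3,4)S 3/3
Row 4: (4,0)N 2/2 · (4,2)S 3/3 · (4,3)S 3/3 · (4,4)S 2/2
Row 5: (5,0)N 2/2 · (5,1)N 1/2 · (5,2)S 1/2
The smallest same-type fraction is 1/4 at (2,1), which reduces to 1/4. Any threshold above that leaves this student unsatisfied.

1/4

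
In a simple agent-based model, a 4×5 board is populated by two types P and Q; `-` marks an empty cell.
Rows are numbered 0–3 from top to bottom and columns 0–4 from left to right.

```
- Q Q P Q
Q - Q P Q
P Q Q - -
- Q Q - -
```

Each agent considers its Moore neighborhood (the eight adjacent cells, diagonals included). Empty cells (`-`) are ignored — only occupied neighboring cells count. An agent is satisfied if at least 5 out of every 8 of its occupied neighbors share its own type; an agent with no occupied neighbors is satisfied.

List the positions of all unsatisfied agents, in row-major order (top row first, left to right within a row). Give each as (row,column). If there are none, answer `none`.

(0,1)Q 3/3 ✓
(0,2)Q 2/4 ✗
(0,3)P 1/5 ✗
(0,4)Q 1/3 ✗
(1,0)Q 2/3 ✓
(1,2)Q 4/6 ✓
(1,3)P 1/6 ✗
(1,4)Q 1/3 ✗
(2,0)P 0/3 ✗
(2,1)Q 5/6 ✓
(2,2)Q 4/5 ✓
(3,1)Q 3/4 ✓
(3,2)Q 3/3 ✓

(0,2), (0,3), (0,4), (1,3), (1,4), (2,0)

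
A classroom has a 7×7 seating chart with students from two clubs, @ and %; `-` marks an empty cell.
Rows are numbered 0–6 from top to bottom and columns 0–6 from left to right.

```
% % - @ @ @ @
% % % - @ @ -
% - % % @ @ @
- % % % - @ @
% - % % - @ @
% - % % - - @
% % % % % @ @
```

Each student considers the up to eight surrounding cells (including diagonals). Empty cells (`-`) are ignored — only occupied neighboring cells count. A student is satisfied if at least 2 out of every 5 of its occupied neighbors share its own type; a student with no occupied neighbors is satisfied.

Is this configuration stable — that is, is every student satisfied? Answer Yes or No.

Yes

(0,0)% 3/3 satisfied
(0,1)% 4/4 satisfied
(0,3)@ 2/3 satisfied
(0,4)@ 4/4 satisfied
(0,5)@ 4/4 satisfied
(0,6)@ 2/2 satisfied
(1,0)% 4/4 satisfied
(1,1)% 6/6 satisfied
(1,2)% 4/5 satisfied
(1,4)@ 6/7 satisfied
(1,5)@ 7/7 satisfied
(2,0)% 3/3 satisfied
(2,2)% 6/6 satisfied
(2,3)% 4/6 satisfied
(2,4)@ 4/6 satisfied
(2,5)@ 6/6 satisfied
(2,6)@ 4/4 satisfied
(3,1)% 5/5 satisfied
(3,2)% 6/6 satisfied
(3,3)% 5/6 satisfied
(3,5)@ 6/6 satisfied
(3,6)@ 5/5 satisfied
(4,0)% 2/2 satisfied
(4,2)% 6/6 satisfied
(4,3)% 5/5 satisfied
(4,5)@ 4/4 satisfied
(4,6)@ 4/4 satisfied
(5,0)% 3/3 satisfied
(5,2)% 6/6 satisfied
(5,3)% 6/6 satisfied
(5,6)@ 4/4 satisfied
(6,0)% 2/2 satisfied
(6,1)% 4/4 satisfied
(6,2)% 4/4 satisfied
(6,3)% 4/4 satisfied
(6,4)% 2/3 satisfied
(6,5)@ 2/3 satisfied
(6,6)@ 2/2 satisfied
All meet the threshold, so the configuration is stable.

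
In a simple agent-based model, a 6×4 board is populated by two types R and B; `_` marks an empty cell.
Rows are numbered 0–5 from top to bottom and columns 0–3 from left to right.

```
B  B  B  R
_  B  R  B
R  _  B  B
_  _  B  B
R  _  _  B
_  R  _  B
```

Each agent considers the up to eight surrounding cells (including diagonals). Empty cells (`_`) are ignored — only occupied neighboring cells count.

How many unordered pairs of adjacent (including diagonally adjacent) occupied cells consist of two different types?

Scan each occupied cell's neighbors to the right and below (and the two forward diagonals) so each pair is counted once.
From row 0: 4 unlike of 11 pairs (running 4/11).
From row 1: 5 unlike of 8 pairs (running 9/19).
From row 2: 0 unlike of 5 pairs (running 9/24).
From row 3: 0 unlike of 3 pairs (running 9/27).
From row 4: 0 unlike of 2 pairs (running 9/29).
Total adjacent occupied pairs: 29; unlike-type pairs: 9.

9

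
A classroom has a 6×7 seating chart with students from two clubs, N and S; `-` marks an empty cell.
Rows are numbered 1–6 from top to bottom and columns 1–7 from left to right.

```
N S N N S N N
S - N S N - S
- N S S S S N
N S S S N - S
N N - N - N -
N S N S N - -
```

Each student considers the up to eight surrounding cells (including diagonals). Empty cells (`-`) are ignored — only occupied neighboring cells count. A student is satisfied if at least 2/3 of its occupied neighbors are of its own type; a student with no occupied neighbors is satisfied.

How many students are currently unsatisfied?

26

Row 1: (1,1)N 0/2 ✗ · (1,2)S 1/4 ✗ · (1,3)N 2/4 ✗ · (1,4)N 3/5 ✗ · (1,5)S 1/4 ✗ · (1,6)N 2/4 ✗ · (1,7)N 1/2 ✗
Row 2: (2,1)S 1/3 ✗ · (2,3)N 3/7 ✗ · (2,4)S 4/8 ✗ · (2,5)N 2/7 ✗ · (2,7)S 1/4 ✗
Row 3: (3,2)N 2/6 ✗ · (3,3)S 5/7 ✓ · (3,4)S 5/8 ✗ · (3,5)S 4/6 ✓ · (3,6)S 3/6 ✗ · (3,7)N 0/3 ✗
Row 4: (4,1)N 3/4 ✓ · (4,2)S 2/6 ✗ · (4,3)S 4/7 ✗ · (4,4)S 4/6 ✓ · (4,5)N 2/6 ✗ · (4,7)S 1/3 ✗
Row 5: (5,1)N 3/5 ✗ · (5,2)N 4/7 ✗ · (5,4)N 3/6 ✗ · (5,6)N 2/3 ✓
Row 6: (6,1)N 2/3 ✓ · (6,2)S 0/4 ✗ · (6,3)N 2/4 ✗ · (6,4)S 0/3 ✗ · (6,5)N 2/3 ✓
Unsatisfied: (1,1), (1,2), (1,3), (1,4), (1,5), (1,6), (1,7), (2,1), (2,3), (2,4), (2,5), (2,7), (3,2), (3,4), (3,6), (3,7), (4,2), (4,3), (4,5), (4,7), (5,1), (5,2), (5,4), (6,2), (6,3), (6,4) — 26 in total.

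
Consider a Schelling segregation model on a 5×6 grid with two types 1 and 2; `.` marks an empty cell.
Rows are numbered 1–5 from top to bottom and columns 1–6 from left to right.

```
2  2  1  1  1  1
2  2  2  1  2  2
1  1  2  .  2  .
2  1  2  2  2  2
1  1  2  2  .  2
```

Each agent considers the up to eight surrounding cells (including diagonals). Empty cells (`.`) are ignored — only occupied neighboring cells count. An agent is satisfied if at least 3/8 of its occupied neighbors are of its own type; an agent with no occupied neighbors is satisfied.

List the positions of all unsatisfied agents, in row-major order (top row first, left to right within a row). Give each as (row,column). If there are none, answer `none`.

(1,6), (2,5), (3,2), (4,1)

Row 1: (1,1)2 3/3 ✓ · (1,2)2 4/5 ✓ · (1,3)1 2/5 ✓ · (1,4)1 3/5 ✓ · (1,5)1 3/5 ✓ · (1,6)1 1/3 ✗
Row 2: (2,1)2 3/5 ✓ · (2,2)2 5/8 ✓ · (2,3)2 3/7 ✓ · (2,4)1 3/7 ✓ · (2,5)2 2/6 ✗ · (2,6)2 2/4 ✓
Row 3: (3,1)1 2/5 ✓ · (3,2)1 2/8 ✗ · (3,3)2 4/7 ✓ · (3,5)2 5/6 ✓
Row 4: (4,1)2 0/5 ✗ · (4,2)1 4/8 ✓ · (4,3)2 4/7 ✓ · (4,4)2 6/6 ✓ · (4,5)2 5/5 ✓ · (4,6)2 3/3 ✓
Row 5: (5,1)1 2/3 ✓ · (5,2)1 2/5 ✓ · (5,3)2 3/5 ✓ · (5,4)2 4/4 ✓ · (5,6)2 2/2 ✓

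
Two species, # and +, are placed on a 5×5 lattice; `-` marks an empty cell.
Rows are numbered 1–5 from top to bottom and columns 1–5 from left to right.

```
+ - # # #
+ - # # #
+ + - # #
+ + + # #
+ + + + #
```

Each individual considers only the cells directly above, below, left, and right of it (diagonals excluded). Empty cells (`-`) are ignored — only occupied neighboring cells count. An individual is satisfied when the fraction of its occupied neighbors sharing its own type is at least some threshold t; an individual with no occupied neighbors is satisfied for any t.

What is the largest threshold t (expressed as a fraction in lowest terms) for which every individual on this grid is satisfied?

1/3

(1,1)+ 1/1
(1,3)# 2/2
(1,4)# 3/3
(1,5)# 2/2
(2,1)+ 2/2
(2,3)# 2/2
(2,4)# 4/4
(2,5)# 3/3
(3,1)+ 3/3
(3,2)+ 2/2
(3,4)# 3/3
(3,5)# 3/3
(4,1)+ 3/3
(4,2)+ 4/4
(4,3)+ 2/3
(4,4)# 2/4
(4,5)# 3/3
(5,1)+ 2/2
(5,2)+ 3/3
(5,3)+ 3/3
(5,4)+ 1/3
(5,5)# 1/2
The smallest same-type fraction is 1/3 at (5,4), which reduces to 1/3. Any threshold above that leaves this individual unsatisfied.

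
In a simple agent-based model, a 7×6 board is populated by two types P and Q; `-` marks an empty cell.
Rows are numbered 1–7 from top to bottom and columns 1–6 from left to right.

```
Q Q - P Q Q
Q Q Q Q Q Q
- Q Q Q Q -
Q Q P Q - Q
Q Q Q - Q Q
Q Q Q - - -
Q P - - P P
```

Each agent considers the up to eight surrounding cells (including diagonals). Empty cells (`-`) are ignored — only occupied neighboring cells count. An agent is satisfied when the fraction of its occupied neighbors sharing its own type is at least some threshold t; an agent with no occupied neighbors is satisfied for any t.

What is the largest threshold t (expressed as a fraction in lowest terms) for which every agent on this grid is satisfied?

0/1

Row 1: (1,1)Q 3/3 · (1,2)Q 4/4 · (1,4)P 0/4 · (1,5)Q 4/5 · (1,6)Q 3/3
Row 2: (2,1)Q 4/4 · (2,2)Q 6/6 · (2,3)Q 6/7 · (2,4)Q 6/7 · (2,5)Q 6/7 · (2,6)Q 4/4
Row 3: (3,2)Q 6/7 · (3,3)Q 7/8 · (3,4)Q 6/7 · (3,5)Q 6/6
Row 4: (4,1)Q 4/4 · (4,2)Q 6/7 · (4,3)P 0/7 · (4,4)Q 5/6 · (4,6)Q 3/3
Row 5: (5,1)Q 5/5 · (5,2)Q 7/8 · (5,3)Q 5/6 · (5,5)Q 3/3 · (5,6)Q 2/2
Row 6: (6,1)Q 4/5 · (6,2)Q 6/7 · (6,3)Q 3/4
Row 7: (7,1)Q 2/3 · (7,2)P 0/4 · (7,5)P 1/1 · (7,6)P 1/1
The smallest same-type fraction is 0/4 at (1,4), which reduces to 0/1. Any threshold above that leaves this agent unsatisfied.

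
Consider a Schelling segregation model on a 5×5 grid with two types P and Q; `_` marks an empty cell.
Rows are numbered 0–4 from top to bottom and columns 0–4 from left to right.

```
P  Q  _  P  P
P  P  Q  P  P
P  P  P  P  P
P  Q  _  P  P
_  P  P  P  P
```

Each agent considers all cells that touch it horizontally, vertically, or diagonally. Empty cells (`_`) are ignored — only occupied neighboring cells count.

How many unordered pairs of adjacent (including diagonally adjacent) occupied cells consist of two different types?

Scan each occupied cell's neighbors to the right and below (and the two forward diagonals) so each pair is counted once.
Row 0: P(0,0)–Q(0,1)≠ P(0,0)–P(1,0)= P(0,0)–P(1,1)= Q(0,1)–P(1,1)≠ Q(0,1)–Q(1,2)= Q(0,1)–P(1,0)≠ P(0,3)–P(0,4)= P(0,3)–P(1,3)= P(0,3)–P(1,4)= P(0,3)–Q(1,2)≠ P(0,4)–P(1,4)= P(0,4)–P(1,3)=  → 4/12 unlike.
Row 1: P(1,0)–P(1,1)= P(1,0)–P(2,0)= P(1,0)–P(2,1)= P(1,1)–Q(1,2)≠ P(1,1)–P(2,1)= P(1,1)–P(2,2)= P(1,1)–P(2,0)= Q(1,2)–P(1,3)≠ Q(1,2)–P(2,2)≠ Q(1,2)–P(2,3)≠ Q(1,2)–P(2,1)≠ P(1,3)–P(1,4)= P(1,3)–P(2,3)= P(1,3)–P(2,4)= P(1,3)–P(2,2)= P(1,4)–P(2,4)= P(1,4)–P(2,3)=  → 5/17 unlike.
Row 2: P(2,0)–P(2,1)= P(2,0)–P(3,0)= P(2,0)–Q(3,1)≠ P(2,1)–P(2,2)= P(2,1)–Q(3,1)≠ P(2,1)–P(3,0)= P(2,2)–P(2,3)= P(2,2)–P(3,3)= P(2,2)–Q(3,1)≠ P(2,3)–P(2,4)= P(2,3)–P(3,3)= P(2,3)–P(3,4)= P(2,4)–P(3,4)= P(2,4)–P(3,3)=  → 3/14 unlike.
Row 3: P(3,0)–Q(3,1)≠ P(3,0)–P(4,1)= Q(3,1)–P(4,1)≠ Q(3,1)–P(4,2)≠ P(3,3)–P(3,4)= P(3,3)–P(4,3)= P(3,3)–P(4,4)= P(3,3)–P(4,2)= P(3,4)–P(4,4)= P(3,4)–P(4,3)=  → 3/10 unlike.
Row 4: P(4,1)–P(4,2)= P(4,2)–P(4,3)= P(4,3)–P(4,4)=  → 0/3 unlike.
Total adjacent occupied pairs: 56; unlike-type pairs: 15.

15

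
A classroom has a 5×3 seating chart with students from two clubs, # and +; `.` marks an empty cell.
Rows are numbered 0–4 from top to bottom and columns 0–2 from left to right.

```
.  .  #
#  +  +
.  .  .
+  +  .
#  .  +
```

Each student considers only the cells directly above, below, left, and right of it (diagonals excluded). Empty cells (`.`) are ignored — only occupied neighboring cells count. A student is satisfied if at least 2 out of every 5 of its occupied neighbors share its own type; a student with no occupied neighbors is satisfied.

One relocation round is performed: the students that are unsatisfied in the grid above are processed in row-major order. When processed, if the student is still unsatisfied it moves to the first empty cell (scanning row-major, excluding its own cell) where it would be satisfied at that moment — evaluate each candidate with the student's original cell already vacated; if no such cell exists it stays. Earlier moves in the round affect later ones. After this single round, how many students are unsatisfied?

Initially unsatisfied (in order): (0,2), (1,0), (4,0).
  (0,2) → (0,0).
  (1,0): now satisfied by earlier moves; stays.
  (4,0) → (0,1).
Resulting grid:
# # .
# + +
. . .
+ + .
. . +
Unsatisfied now: (1,1).

1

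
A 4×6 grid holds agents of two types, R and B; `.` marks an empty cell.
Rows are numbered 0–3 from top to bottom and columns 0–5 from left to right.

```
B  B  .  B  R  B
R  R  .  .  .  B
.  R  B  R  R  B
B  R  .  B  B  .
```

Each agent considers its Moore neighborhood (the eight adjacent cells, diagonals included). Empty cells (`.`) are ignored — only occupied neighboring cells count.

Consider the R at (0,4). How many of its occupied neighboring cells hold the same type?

0

Occupied neighbors of (0,4): (0,3)=B, (0,5)=B, (1,5)=B.
Same type (R): 0 of 3.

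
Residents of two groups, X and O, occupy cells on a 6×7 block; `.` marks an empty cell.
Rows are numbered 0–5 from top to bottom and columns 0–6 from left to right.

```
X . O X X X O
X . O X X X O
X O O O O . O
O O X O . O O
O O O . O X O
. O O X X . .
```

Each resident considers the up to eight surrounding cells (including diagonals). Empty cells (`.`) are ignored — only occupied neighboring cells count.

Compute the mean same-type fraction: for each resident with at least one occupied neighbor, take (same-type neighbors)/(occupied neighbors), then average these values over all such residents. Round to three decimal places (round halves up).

0.619

(0,0)X 1/1
(0,2)O 1/3
(0,3)X 3/5
(0,4)X 5/5
(0,5)X 3/5
(0,6)O 1/3
(1,0)X 2/3
(1,2)O 4/6
(1,3)X 3/8
(1,4)X 5/7
(1,5)X 3/7
(1,6)O 2/4
(2,0)X 1/4
(2,1)O 4/7
(2,2)O 5/7
(2,3)O 4/7
(2,4)O 3/6
(2,6)O 3/4
(3,0)O 4/5
(3,1)O 6/8
(3,2)X 0/7
(3,3)O 5/6
(3,5)O 5/6
(3,6)O 3/4
(4,0)O 4/4
(4,1)O 6/7
(4,2)O 5/7
(4,4)O 2/5
(4,5)X 1/5
(4,6)O 2/3
(5,1)O 4/4
(5,2)O 3/4
(5,3)X 1/4
(5,4)X 2/3
Sum over 34 residents: 1/1 + 1/3 + 3/5 + 5/5 + 3/5 + 1/3 + 2/3 + 4/6 + 3/8 + 5/7 + 3/7 + 2/4 + 1/4 + 4/7 + 5/7 + 4/7 + 3/6 + 3/4 + 4/5 + 6/8 + 0/7 + 5/6 + 5/6 + 3/4 + 4/4 + 6/7 + 5/7 + 2/5 + 1/5 + 2/3 + 4/4 + 3/4 + 1/4 + 2/3 = 5893/280; mean = 5893/280 ÷ 34 = 5893/9520 = 0.619012… → 0.619.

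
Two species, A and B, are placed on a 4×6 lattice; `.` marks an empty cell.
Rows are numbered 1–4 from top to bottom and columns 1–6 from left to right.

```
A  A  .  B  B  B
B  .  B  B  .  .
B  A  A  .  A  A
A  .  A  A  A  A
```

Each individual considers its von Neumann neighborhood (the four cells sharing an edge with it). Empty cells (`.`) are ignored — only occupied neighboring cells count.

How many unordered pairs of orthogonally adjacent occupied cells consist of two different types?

4

Scan each occupied cell's neighbors to the right and below so each pair is counted once.
From row 1: 1 unlike of 5 pairs (running 1/5).
From row 2: 1 unlike of 3 pairs (running 2/8).
From row 3: 2 unlike of 7 pairs (running 4/15).
From row 4: 0 unlike of 3 pairs (running 4/18).
Total adjacent occupied pairs: 18; unlike-type pairs: 4.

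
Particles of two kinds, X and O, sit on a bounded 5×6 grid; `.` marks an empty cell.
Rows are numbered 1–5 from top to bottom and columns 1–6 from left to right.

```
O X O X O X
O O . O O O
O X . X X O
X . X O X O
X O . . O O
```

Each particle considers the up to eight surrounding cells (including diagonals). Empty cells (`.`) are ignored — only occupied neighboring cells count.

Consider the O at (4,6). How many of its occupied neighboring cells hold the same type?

3

Occupied neighbors of (4,6): (3,5)=X, (3,6)=O, (4,5)=X, (5,5)=O, (5,6)=O.
Same type (O): 3 of 5.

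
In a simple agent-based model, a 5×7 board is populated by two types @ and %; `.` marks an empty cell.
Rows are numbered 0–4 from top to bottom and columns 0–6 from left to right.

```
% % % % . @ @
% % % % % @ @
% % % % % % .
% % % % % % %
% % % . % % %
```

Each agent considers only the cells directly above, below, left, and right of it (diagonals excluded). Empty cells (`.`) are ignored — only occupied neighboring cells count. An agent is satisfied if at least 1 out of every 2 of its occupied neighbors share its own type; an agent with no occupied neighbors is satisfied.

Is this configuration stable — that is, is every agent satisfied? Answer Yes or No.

Row 0: (0,0)% 2/2 ok · (0,1)% 3/3 ok · (0,2)% 3/3 ok · (0,3)% 2/2 ok · (0,5)@ 2/2 ok · (0,6)@ 2/2 ok
Row 1: (1,0)% 3/3 ok · (1,1)% 4/4 ok · (1,2)% 4/4 ok · (1,3)% 4/4 ok · (1,4)% 2/3 ok · (1,5)@ 2/4 ok · (1,6)@ 2/2 ok
Row 2: (2,0)% 3/3 ok · (2,1)% 4/4 ok · (2,2)% 4/4 ok · (2,3)% 4/4 ok · (2,4)% 4/4 ok · (2,5)% 2/3 ok
Row 3: (3,0)% 3/3 ok · (3,1)% 4/4 ok · (3,2)% 4/4 ok · (3,3)% 3/3 ok · (3,4)% 4/4 ok · (3,5)% 4/4 ok · (3,6)% 2/2 ok
Row 4: (4,0)% 2/2 ok · (4,1)% 3/3 ok · (4,2)% 2/2 ok · (4,4)% 2/2 ok · (4,5)% 3/3 ok · (4,6)% 2/2 ok
All meet the threshold, so the configuration is stable.

Yes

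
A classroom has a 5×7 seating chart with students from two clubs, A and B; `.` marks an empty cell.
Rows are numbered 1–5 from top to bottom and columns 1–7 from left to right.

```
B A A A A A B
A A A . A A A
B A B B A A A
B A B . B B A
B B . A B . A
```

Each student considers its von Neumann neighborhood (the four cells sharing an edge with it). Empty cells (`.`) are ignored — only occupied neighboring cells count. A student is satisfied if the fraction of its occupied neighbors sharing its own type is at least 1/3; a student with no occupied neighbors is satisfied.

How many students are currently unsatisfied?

Row 1: (1,1)B 0/2 unhappy · (1,2)A 2/3 ok · (1,3)A 3/3 ok · (1,4)A 2/2 ok · (1,5)A 3/3 ok · (1,6)A 2/3 ok · (1,7)B 0/2 unhappy
Row 2: (2,1)A 1/3 ok · (2,2)A 4/4 ok · (2,3)A 2/3 ok · (2,5)A 3/3 ok · (2,6)A 4/4 ok · (2,7)A 2/3 ok
Row 3: (3,1)B 1/3 ok · (3,2)A 2/4 ok · (3,3)B 2/4 ok · (3,4)B 1/2 ok · (3,5)A 2/4 ok · (3,6)A 3/4 ok · (3,7)A 3/3 ok
Row 4: (4,1)B 2/3 ok · (4,2)A 1/4 unhappy · (4,3)B 1/2 ok · (4,5)B 2/3 ok · (4,6)B 1/3 ok · (4,7)A 2/3 ok
Row 5: (5,1)B 2/2 ok · (5,2)B 1/2 ok · (5,4)A 0/1 unhappy · (5,5)B 1/2 ok · (5,7)A 1/1 ok
Unsatisfied: (1,1), (1,7), (4,2), (5,4) — 4 in total.

4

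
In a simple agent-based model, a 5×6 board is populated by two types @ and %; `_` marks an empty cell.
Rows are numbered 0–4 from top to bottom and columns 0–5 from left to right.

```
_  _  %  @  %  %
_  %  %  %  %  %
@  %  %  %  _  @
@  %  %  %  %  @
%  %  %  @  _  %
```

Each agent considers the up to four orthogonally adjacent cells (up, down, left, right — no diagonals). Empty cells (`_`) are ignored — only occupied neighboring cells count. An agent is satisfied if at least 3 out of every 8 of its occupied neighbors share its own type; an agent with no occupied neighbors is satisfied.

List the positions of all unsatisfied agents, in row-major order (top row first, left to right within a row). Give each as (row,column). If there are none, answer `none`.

(0,2)% 1/2 satisfied
(0,3)@ 0/3 not
(0,4)% 2/3 satisfied
(0,5)% 2/2 satisfied
(1,1)% 2/2 satisfied
(1,2)% 4/4 satisfied
(1,3)% 3/4 satisfied
(1,4)% 3/3 satisfied
(1,5)% 2/3 satisfied
(2,0)@ 1/2 satisfied
(2,1)% 3/4 satisfied
(2,2)% 4/4 satisfied
(2,3)% 3/3 satisfied
(2,5)@ 1/2 satisfied
(3,0)@ 1/3 not
(3,1)% 3/4 satisfied
(3,2)% 4/4 satisfied
(3,3)% 3/4 satisfied
(3,4)% 1/2 satisfied
(3,5)@ 1/3 not
(4,0)% 1/2 satisfied
(4,1)% 3/3 satisfied
(4,2)% 2/3 satisfied
(4,3)@ 0/2 not
(4,5)% 0/1 not

(0,3), (3,0), (3,5), (4,3), (4,5)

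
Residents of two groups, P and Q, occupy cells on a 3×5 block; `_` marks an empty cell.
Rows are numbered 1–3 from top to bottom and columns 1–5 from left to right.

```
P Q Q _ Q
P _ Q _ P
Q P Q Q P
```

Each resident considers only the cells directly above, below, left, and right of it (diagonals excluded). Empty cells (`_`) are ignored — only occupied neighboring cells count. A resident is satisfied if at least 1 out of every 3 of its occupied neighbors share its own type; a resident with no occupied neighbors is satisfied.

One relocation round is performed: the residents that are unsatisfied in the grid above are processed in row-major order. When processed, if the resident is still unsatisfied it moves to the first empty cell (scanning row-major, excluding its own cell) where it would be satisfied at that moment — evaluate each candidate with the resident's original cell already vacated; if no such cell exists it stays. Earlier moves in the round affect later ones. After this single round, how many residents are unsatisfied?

Initially unsatisfied (in order): (1,5), (3,1), (3,2).
  (1,5) → (1,4).
  (3,1) → (1,5).
  (3,2) → (2,2).
Resulting grid:
P Q Q Q Q
P P Q _ P
_ _ Q Q P
All satisfied now.

0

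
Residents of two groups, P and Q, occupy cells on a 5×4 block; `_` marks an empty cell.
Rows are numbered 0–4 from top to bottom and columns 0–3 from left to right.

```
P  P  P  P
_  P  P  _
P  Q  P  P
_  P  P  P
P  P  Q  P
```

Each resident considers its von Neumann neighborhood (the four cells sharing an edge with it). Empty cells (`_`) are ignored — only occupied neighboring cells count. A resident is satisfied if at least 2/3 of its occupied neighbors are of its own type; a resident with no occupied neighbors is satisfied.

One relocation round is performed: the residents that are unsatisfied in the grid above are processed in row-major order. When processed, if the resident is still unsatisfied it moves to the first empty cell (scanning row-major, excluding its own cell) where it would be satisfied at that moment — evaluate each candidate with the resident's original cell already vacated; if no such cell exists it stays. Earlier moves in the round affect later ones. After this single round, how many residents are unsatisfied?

Initially unsatisfied (in order): (2,0), (2,1), (4,2), (4,3).
  (2,0) → (1,0).
  (2,1): no empty cell satisfies it; stays.
  (4,2): no empty cell satisfies it; stays.
  (4,3) → (1,3).
Resulting grid:
P P P P
P P P P
_ Q P P
_ P P P
P P Q _
Unsatisfied now: (2,1), (4,2).

2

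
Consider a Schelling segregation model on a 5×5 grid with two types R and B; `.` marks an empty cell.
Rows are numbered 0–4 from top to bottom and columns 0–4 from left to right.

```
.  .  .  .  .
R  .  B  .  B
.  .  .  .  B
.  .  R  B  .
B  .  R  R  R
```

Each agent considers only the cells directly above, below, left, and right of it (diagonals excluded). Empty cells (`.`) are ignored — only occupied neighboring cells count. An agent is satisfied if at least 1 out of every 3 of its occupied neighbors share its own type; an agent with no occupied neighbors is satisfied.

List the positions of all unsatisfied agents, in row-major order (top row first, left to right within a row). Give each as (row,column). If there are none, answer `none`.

(3,3)

(1,0)R 0/0 ✓
(1,2)B 0/0 ✓
(1,4)B 1/1 ✓
(2,4)B 1/1 ✓
(3,2)R 1/2 ✓
(3,3)B 0/2 ✗
(4,0)B 0/0 ✓
(4,2)R 2/2 ✓
(4,3)R 2/3 ✓
(4,4)R 1/1 ✓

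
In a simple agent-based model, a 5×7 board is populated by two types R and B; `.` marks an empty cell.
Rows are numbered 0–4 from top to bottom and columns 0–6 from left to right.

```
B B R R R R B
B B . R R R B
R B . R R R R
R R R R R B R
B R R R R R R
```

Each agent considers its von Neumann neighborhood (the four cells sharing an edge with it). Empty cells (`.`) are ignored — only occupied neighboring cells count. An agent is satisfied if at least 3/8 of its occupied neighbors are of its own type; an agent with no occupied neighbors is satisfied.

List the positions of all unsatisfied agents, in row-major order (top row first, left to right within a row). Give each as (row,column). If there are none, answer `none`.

(0,0)B 2/2 ok
(0,1)B 2/3 ok
(0,2)R 1/2 ok
(0,3)R 3/3 ok
(0,4)R 3/3 ok
(0,5)R 2/3 ok
(0,6)B 1/2 ok
(1,0)B 2/3 ok
(1,1)B 3/3 ok
(1,3)R 3/3 ok
(1,4)R 4/4 ok
(1,5)R 3/4 ok
(1,6)B 1/3 unhappy
(2,0)R 1/3 unhappy
(2,1)B 1/3 unhappy
(2,3)R 3/3 ok
(2,4)R 4/4 ok
(2,5)R 3/4 ok
(2,6)R 2/3 ok
(3,0)R 2/3 ok
(3,1)R 3/4 ok
(3,2)R 3/3 ok
(3,3)R 4/4 ok
(3,4)R 3/4 ok
(3,5)B 0/4 unhappy
(3,6)R 2/3 ok
(4,0)B 0/2 unhappy
(4,1)R 2/3 ok
(4,2)R 3/3 ok
(4,3)R 3/3 ok
(4,4)R 3/3 ok
(4,5)R 2/3 ok
(4,6)R 2/2 ok

(1,6), (2,0), (2,1), (3,5), (4,0)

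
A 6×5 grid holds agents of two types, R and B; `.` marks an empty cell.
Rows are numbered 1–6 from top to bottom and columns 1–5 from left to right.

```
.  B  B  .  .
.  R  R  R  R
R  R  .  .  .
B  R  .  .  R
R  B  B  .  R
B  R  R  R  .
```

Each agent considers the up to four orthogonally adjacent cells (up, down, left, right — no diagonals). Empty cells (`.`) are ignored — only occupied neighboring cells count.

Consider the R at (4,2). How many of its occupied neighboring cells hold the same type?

Occupied neighbors of (4,2): (3,2)=R, (5,2)=B, (4,1)=B.
Same type (R): 1 of 3.

1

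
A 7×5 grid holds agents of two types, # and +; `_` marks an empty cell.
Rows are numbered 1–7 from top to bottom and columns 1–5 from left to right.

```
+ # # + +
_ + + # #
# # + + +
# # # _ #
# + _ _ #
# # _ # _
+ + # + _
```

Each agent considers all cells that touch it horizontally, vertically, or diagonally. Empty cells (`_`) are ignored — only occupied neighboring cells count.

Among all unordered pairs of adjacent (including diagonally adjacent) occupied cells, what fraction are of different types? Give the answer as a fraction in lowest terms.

Scan each occupied cell's neighbors to the right and below (and the two forward diagonals) so each pair is counted once.
Row 1: +(1,1)–#(1,2)≠ +(1,1)–+(2,2)= #(1,2)–#(1,3)= #(1,2)–+(2,2)≠ #(1,2)–+(2,3)≠ #(1,3)–+(1,4)≠ #(1,3)–+(2,3)≠ #(1,3)–#(2,4)= #(1,3)–+(2,2)≠ +(1,4)–+(1,5)= +(1,4)–#(2,4)≠ +(1,4)–#(2,5)≠ +(1,4)–+(2,3)= +(1,5)–#(2,5)≠ +(1,5)–#(2,4)≠  → 10/15 unlike.
Row 2: +(2,2)–+(2,3)= +(2,2)–#(3,2)≠ +(2,2)–+(3,3)= +(2,2)–#(3,1)≠ +(2,3)–#(2,4)≠ +(2,3)–+(3,3)= +(2,3)–+(3,4)= +(2,3)–#(3,2)≠ #(2,4)–#(2,5)= #(2,4)–+(3,4)≠ #(2,4)–+(3,5)≠ #(2,4)–+(3,3)≠ #(2,5)–+(3,5)≠ #(2,5)–+(3,4)≠  → 9/14 unlike.
Row 3: #(3,1)–#(3,2)= #(3,1)–#(4,1)= #(3,1)–#(4,2)= #(3,2)–+(3,3)≠ #(3,2)–#(4,2)= #(3,2)–#(4,3)= #(3,2)–#(4,1)= +(3,3)–+(3,4)= +(3,3)–#(4,3)≠ +(3,3)–#(4,2)≠ +(3,4)–+(3,5)= +(3,4)–#(4,5)≠ +(3,4)–#(4,3)≠ +(3,5)–#(4,5)≠  → 6/14 unlike.
Row 4: #(4,1)–#(4,2)= #(4,1)–#(5,1)= #(4,1)–+(5,2)≠ #(4,2)–#(4,3)= #(4,2)–+(5,2)≠ #(4,2)–#(5,1)= #(4,3)–+(5,2)≠ #(4,5)–#(5,5)=  → 3/8 unlike.
Row 5: #(5,1)–+(5,2)≠ #(5,1)–#(6,1)= #(5,1)–#(6,2)= +(5,2)–#(6,2)≠ +(5,2)–#(6,1)≠ #(5,5)–#(6,4)=  → 3/6 unlike.
Row 6: #(6,1)–#(6,2)= #(6,1)–+(7,1)≠ #(6,1)–+(7,2)≠ #(6,2)–+(7,2)≠ #(6,2)–#(7,3)= #(6,2)–+(7,1)≠ #(6,4)–+(7,4)≠ #(6,4)–#(7,3)=  → 5/8 unlike.
Row 7: +(7,1)–+(7,2)= +(7,2)–#(7,3)≠ #(7,3)–+(7,4)≠  → 2/3 unlike.
Total adjacent occupied pairs: 68; unlike-type pairs: 38.
38/68 reduces to 19/34.

19/34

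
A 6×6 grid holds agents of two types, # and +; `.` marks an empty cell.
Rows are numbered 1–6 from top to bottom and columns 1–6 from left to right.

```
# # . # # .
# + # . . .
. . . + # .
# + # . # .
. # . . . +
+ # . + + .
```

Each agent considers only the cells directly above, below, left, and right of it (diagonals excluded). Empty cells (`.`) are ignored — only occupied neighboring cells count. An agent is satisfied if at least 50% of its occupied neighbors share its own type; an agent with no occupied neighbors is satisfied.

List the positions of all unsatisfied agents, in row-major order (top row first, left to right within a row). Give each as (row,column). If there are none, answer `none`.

Row 1: (1,1)# 2/2 ✓ · (1,2)# 1/2 ✓ · (1,4)# 1/1 ✓ · (1,5)# 1/1 ✓
Row 2: (2,1)# 1/2 ✓ · (2,2)+ 0/3 ✗ · (2,3)# 0/1 ✗
Row 3: (3,4)+ 0/1 ✗ · (3,5)# 1/2 ✓
Row 4: (4,1)# 0/1 ✗ · (4,2)+ 0/3 ✗ · (4,3)# 0/1 ✗ · (4,5)# 1/1 ✓
Row 5: (5,2)# 1/2 ✓ · (5,6)+ 0/0 ✓
Row 6: (6,1)+ 0/1 ✗ · (6,2)# 1/2 ✓ · (6,4)+ 1/1 ✓ · (6,5)+ 1/1 ✓

(2,2), (2,3), (3,4), (4,1), (4,2), (4,3), (6,1)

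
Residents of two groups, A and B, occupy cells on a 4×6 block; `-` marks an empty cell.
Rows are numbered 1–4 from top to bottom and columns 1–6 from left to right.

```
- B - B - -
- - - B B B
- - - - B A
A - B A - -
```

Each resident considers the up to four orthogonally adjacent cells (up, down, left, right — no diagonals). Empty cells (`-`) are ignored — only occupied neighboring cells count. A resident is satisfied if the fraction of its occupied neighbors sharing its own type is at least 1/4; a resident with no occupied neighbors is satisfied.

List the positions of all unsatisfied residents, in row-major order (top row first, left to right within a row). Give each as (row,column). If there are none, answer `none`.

(3,6), (4,3), (4,4)

Row 1: (1,2)B 0/0 satisfied · (1,4)B 1/1 satisfied
Row 2: (2,4)B 2/2 satisfied · (2,5)B 3/3 satisfied · (2,6)B 1/2 satisfied
Row 3: (3,5)B 1/2 satisfied · (3,6)A 0/2 not
Row 4: (4,1)A 0/0 satisfied · (4,3)B 0/1 not · (4,4)A 0/1 not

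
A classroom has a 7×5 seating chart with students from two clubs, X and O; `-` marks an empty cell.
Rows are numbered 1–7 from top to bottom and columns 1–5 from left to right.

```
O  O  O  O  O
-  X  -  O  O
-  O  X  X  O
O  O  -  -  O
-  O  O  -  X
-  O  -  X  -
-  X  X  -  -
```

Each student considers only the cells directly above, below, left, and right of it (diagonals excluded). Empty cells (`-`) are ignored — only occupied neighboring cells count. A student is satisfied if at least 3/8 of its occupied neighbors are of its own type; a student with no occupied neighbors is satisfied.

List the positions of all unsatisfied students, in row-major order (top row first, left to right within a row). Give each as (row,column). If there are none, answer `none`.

Row 1: (1,1)O 1/1 satisfied · (1,2)O 2/3 satisfied · (1,3)O 2/2 satisfied · (1,4)O 3/3 satisfied · (1,5)O 2/2 satisfied
Row 2: (2,2)X 0/2 not · (2,4)O 2/3 satisfied · (2,5)O 3/3 satisfied
Row 3: (3,2)O 1/3 not · (3,3)X 1/2 satisfied · (3,4)X 1/3 not · (3,5)O 2/3 satisfied
Row 4: (4,1)O 1/1 satisfied · (4,2)O 3/3 satisfied · (4,5)O 1/2 satisfied
Row 5: (5,2)O 3/3 satisfied · (5,3)O 1/1 satisfied · (5,5)X 0/1 not
Row 6: (6,2)O 1/2 satisfied · (6,4)X 0/0 satisfied
Row 7: (7,2)X 1/2 satisfied · (7,3)X 1/1 satisfied

(2,2), (3,2), (3,4), (5,5)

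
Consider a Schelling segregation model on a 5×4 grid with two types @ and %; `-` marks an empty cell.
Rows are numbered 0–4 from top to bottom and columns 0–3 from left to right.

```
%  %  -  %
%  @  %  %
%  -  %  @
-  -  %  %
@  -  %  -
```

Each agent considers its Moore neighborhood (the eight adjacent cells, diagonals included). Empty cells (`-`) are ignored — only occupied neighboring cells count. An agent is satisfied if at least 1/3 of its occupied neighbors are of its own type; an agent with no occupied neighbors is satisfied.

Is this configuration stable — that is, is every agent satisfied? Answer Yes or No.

Row 0: (0,0)% 2/3 satisfied · (0,1)% 3/4 satisfied · (0,3)% 2/2 satisfied
Row 1: (1,0)% 3/4 satisfied · (1,1)@ 0/6 not · (1,2)% 4/6 satisfied · (1,3)% 3/4 satisfied
Row 2: (2,0)% 1/2 satisfied · (2,2)% 4/6 satisfied · (2,3)@ 0/5 not
Row 3: (3,2)% 3/4 satisfied · (3,3)% 3/4 satisfied
Row 4: (4,0)@ 0/0 satisfied · (4,2)% 2/2 satisfied
For instance (1,1) has only 0/6 same-type neighbors, below 1/3.

No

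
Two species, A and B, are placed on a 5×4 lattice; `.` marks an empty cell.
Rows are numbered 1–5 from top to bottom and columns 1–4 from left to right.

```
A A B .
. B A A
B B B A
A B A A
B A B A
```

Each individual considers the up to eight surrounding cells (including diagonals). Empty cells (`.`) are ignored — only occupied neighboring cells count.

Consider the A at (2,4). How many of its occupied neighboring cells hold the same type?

2

Occupied neighbors of (2,4): (1,3)=B, (2,3)=A, (3,3)=B, (3,4)=A.
Same type (A): 2 of 4.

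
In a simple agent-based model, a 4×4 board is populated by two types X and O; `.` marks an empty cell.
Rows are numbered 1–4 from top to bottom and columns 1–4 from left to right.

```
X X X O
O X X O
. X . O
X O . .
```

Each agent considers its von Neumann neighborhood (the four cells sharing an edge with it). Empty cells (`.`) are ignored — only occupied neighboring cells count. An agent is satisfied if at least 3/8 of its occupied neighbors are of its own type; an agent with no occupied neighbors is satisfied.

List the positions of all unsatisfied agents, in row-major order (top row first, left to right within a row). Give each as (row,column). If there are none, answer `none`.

(1,1)X 1/2 ok
(1,2)X 3/3 ok
(1,3)X 2/3 ok
(1,4)O 1/2 ok
(2,1)O 0/2 unhappy
(2,2)X 3/4 ok
(2,3)X 2/3 ok
(2,4)O 2/3 ok
(3,2)X 1/2 ok
(3,4)O 1/1 ok
(4,1)X 0/1 unhappy
(4,2)O 0/2 unhappy

(2,1), (4,1), (4,2)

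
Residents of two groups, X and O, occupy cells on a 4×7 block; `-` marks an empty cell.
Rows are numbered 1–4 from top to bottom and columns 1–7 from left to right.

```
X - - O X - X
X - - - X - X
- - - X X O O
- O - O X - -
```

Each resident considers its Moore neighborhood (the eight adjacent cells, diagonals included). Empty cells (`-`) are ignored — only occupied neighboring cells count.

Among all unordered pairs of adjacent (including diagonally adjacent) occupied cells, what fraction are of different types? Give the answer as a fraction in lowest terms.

10/19

Scan each occupied cell's neighbors to the right and below (and the two forward diagonals) so each pair is counted once.
Row 1: X(1,1)–X(2,1)= O(1,4)–X(1,5)≠ O(1,4)–X(2,5)≠ X(1,5)–X(2,5)= X(1,7)–X(2,7)=  → 2/5 unlike.
Row 2: X(2,5)–X(3,5)= X(2,5)–O(3,6)≠ X(2,5)–X(3,4)= X(2,7)–O(3,7)≠ X(2,7)–O(3,6)≠  → 3/5 unlike.
Row 3: X(3,4)–X(3,5)= X(3,4)–O(4,4)≠ X(3,4)–X(4,5)= X(3,5)–O(3,6)≠ X(3,5)–X(4,5)= X(3,5)–O(4,4)≠ O(3,6)–O(3,7)= O(3,6)–X(4,5)≠  → 4/8 unlike.
Row 4: O(4,4)–X(4,5)≠  → 1/1 unlike.
Total adjacent occupied pairs: 19; unlike-type pairs: 10.
10/19 is already in lowest terms.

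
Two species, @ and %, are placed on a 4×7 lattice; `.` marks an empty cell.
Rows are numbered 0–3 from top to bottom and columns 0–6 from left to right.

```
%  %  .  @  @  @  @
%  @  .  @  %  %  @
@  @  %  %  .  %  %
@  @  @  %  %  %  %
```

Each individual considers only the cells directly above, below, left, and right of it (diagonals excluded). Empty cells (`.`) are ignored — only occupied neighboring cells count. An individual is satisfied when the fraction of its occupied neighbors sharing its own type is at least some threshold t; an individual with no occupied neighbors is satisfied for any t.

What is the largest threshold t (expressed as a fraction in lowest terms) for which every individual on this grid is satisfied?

(0,0)% 2/2
(0,1)% 1/2
(0,3)@ 2/2
(0,4)@ 2/3
(0,5)@ 2/3
(0,6)@ 2/2
(1,0)% 1/3
(1,1)@ 1/3
(1,3)@ 1/3
(1,4)% 1/3
(1,5)% 2/4
(1,6)@ 1/3
(2,0)@ 2/3
(2,1)@ 3/4
(2,2)% 1/3
(2,3)% 2/3
(2,5)% 3/3
(2,6)% 2/3
(3,0)@ 2/2
(3,1)@ 3/3
(3,2)@ 1/3
(3,3)% 2/3
(3,4)% 2/2
(3,5)% 3/3
(3,6)% 2/2
The smallest same-type fraction is 1/3 at (1,0), which reduces to 1/3. Any threshold above that leaves this individual unsatisfied.

1/3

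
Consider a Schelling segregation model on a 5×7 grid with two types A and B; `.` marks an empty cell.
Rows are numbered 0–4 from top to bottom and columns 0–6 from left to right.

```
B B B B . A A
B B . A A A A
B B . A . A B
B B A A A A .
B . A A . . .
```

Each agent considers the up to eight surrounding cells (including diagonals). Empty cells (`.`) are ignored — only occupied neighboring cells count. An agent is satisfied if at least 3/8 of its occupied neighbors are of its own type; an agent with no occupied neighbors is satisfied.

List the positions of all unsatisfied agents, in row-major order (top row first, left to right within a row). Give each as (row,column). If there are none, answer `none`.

(0,0)B 3/3 satisfied
(0,1)B 4/4 satisfied
(0,2)B 3/4 satisfied
(0,3)B 1/3 not
(0,5)A 4/4 satisfied
(0,6)A 3/3 satisfied
(1,0)B 5/5 satisfied
(1,1)B 6/6 satisfied
(1,3)A 2/4 satisfied
(1,4)A 5/6 satisfied
(1,5)A 5/6 satisfied
(1,6)A 4/5 satisfied
(2,0)B 5/5 satisfied
(2,1)B 5/6 satisfied
(2,3)A 5/5 satisfied
(2,5)A 5/6 satisfied
(2,6)B 0/4 not
(3,0)B 4/4 satisfied
(3,1)B 4/6 satisfied
(3,2)A 4/6 satisfied
(3,3)A 5/5 satisfied
(3,4)A 5/5 satisfied
(3,5)A 2/3 satisfied
(4,0)B 2/2 satisfied
(4,2)A 3/4 satisfied
(4,3)A 4/4 satisfied

(0,3), (2,6)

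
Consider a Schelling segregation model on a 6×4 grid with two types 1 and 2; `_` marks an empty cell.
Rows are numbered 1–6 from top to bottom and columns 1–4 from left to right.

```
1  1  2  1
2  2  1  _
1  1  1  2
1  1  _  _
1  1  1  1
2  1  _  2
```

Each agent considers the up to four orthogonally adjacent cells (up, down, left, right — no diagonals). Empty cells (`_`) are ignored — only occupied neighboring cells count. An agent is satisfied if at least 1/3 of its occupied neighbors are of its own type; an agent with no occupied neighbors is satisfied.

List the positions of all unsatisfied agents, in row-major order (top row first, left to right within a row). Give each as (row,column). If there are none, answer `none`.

Row 1: (1,1)1 1/2 ✓ · (1,2)1 1/3 ✓ · (1,3)2 0/3 ✗ · (1,4)1 0/1 ✗
Row 2: (2,1)2 1/3 ✓ · (2,2)2 1/4 ✗ · (2,3)1 1/3 ✓
Row 3: (3,1)1 2/3 ✓ · (3,2)1 3/4 ✓ · (3,3)1 2/3 ✓ · (3,4)2 0/1 ✗
Row 4: (4,1)1 3/3 ✓ · (4,2)1 3/3 ✓
Row 5: (5,1)1 2/3 ✓ · (5,2)1 4/4 ✓ · (5,3)1 2/2 ✓ · (5,4)1 1/2 ✓
Row 6: (6,1)2 0/2 ✗ · (6,2)1 1/2 ✓ · (6,4)2 0/1 ✗

(1,3), (1,4), (2,2), (3,4), (6,1), (6,4)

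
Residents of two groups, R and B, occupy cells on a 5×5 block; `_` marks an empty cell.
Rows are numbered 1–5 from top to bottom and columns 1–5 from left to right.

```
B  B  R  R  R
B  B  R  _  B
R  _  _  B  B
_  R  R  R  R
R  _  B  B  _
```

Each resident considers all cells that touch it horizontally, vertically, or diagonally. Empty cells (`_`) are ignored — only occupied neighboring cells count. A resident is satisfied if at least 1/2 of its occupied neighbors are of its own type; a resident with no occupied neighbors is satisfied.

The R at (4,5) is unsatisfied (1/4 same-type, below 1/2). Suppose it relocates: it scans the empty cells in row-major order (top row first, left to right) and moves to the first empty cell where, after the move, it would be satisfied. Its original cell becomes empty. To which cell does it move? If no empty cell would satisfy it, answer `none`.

(2,4)

Vacating (4,5). Empty cells in order:
  (2,4): 4/7 same-type → satisfied — stop here.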